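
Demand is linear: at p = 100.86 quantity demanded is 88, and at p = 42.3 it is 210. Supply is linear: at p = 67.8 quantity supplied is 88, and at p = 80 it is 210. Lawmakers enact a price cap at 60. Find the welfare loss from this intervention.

Demand slope = (42.3 − 100.86)/(210 − 88) = −0.48, so p = 143.1 − 0.48q.
Supply slope = (80 − 67.8)/(210 − 88) = 0.1, so p = 59 + 0.1q.
Competitive equilibrium: 143.1 − 0.48q = 59 + 0.1q → q* = 145, p* = 73.5.
At the ceiling p = 60, quantity supplied = (60 − 59)/0.1 = 10.
Willingness to pay at q' = 10: 143.1 − 0.48·10 = 138.3.
Δq = 145 − 10 = 135; wedge = 138.3 − 60 = 78.3.
Welfare loss = ½ × 135 × 78.3 = 5285.25.

5285.25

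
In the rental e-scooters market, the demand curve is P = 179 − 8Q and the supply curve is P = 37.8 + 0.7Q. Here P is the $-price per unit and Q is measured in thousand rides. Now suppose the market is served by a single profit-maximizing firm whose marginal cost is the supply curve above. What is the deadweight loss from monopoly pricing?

Competitive equilibrium: 179 − 8Q = 37.8 + 0.7Q → Q* = 16.2299, P* = 49.1609.
Marginal revenue: MR = 179 − 16Q. Set MR = MC: 179 − 16Q = 37.8 + 0.7Q → Q_m = 8.4551.
Price P_m = 179 − 8·8.4551 = 111.3592; MC(Q_m) = 37.8 + 0.7·8.4551 = 43.7186.
Competitive Q* = 16.2299, so ΔQ = 7.7748; wedge = 111.3592 − 43.7186 = 67.6406.
Welfare loss = ½ × 7.7748 × 67.6406 = $262.95 thousand.

$262.95 thousand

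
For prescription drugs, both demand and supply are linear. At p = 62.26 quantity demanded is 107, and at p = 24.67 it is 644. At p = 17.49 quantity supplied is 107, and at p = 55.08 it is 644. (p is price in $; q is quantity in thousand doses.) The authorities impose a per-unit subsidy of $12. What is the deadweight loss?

Demand slope = (24.67 − 62.26)/(644 − 107) = −0.07, so p = 69.75 − 0.07q.
Supply slope = (55.08 − 17.49)/(644 − 107) = 0.07, so p = 10 + 0.07q.
Competitive equilibrium: 69.75 − 0.07q = 10 + 0.07q → q* = 426.7857, p* = 39.875.
The subsidy lowers effective supply by 12: p = 0.07q − 2.
New quantity: 69.75 − 0.07q = 0.07q − 2 → q' = 512.5.
Overproduction Δq = 512.5 − 426.7857 = 85.7143; wedge = subsidy = 12.
Welfare loss = ½ × 85.7143 × 12 = $514.29 thousand.

$514.29 thousand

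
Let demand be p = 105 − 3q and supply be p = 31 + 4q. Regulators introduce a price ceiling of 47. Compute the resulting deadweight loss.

Competitive equilibrium: 105 − 3q = 31 + 4q → q* = 10.5714, p* = 73.2857.
At the ceiling p = 47, quantity supplied = (47 − 31)/4 = 4.
Willingness to pay at q' = 4: 105 − 3·4 = 93.
Δq = 10.5714 − 4 = 6.5714; wedge = 93 − 47 = 46.
DWL = ½ × 6.5714 × 46 = 151.14.

151.14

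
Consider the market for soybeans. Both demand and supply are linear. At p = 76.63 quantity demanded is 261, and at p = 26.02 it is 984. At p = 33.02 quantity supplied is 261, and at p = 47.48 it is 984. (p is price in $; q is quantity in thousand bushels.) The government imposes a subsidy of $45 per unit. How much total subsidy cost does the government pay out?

Demand slope = (26.02 − 76.63)/(984 − 261) = −0.07, so p = 94.9 − 0.07q.
Supply slope = (47.48 − 33.02)/(984 − 261) = 0.02, so p = 27.8 + 0.02q.
Competitive equilibrium: 94.9 − 0.07q = 27.8 + 0.02q → q* = 745.5556, p* = 42.7111.
The subsidy lowers effective supply by 45: p = 0.02q − 17.2.
New quantity: 94.9 − 0.07q = 0.02q − 17.2 → q' = 1245.5556.
Total subsidy cost = 45 × 1245.5556 = $56050 thousand.

$56050 thousand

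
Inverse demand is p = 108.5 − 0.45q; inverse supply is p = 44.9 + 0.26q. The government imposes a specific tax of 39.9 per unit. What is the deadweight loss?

1121.13

Competitive equilibrium: 108.5 − 0.45q = 44.9 + 0.26q → q* = 89.5775, p* = 68.1901.
With the tax, the buyer price exceeds the seller price by 39.9: (108.5 − 0.45q) − (44.9 + 0.26q) = 39.9 → q' = 33.3803.
Δq = 89.5775 − 33.3803 = 56.1972; the wedge equals the tax, 39.9.
DWL = ½ × 56.1972 × 39.9 = 1121.13.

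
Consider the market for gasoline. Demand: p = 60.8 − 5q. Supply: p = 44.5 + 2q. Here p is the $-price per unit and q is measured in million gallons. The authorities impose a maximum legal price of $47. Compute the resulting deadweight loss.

Competitive equilibrium: 60.8 − 5q = 44.5 + 2q → q* = 2.3286, p* = 49.1571.
At the ceiling p = 47, quantity supplied = (47 − 44.5)/2 = 1.25.
Willingness to pay at q' = 1.25: 60.8 − 5·1.25 = 54.55.
Δq = 2.3286 − 1.25 = 1.0786; wedge = 54.55 − 47 = 7.55.
Deadweight loss = ½ × 1.0786 × 7.55 = $4.07 million.

$4.07 million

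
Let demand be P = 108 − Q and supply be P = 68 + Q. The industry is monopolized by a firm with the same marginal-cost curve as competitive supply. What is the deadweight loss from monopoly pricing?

Competitive equilibrium: 108 − Q = 68 + Q → Q* = 20, P* = 88.
Marginal revenue: MR = 108 − 2Q. Set MR = MC: 108 − 2Q = 68 + Q → Q_m = 13.3333.
Price P_m = 108 − 1·13.3333 = 94.6667; MC(Q_m) = 68 + 1·13.3333 = 81.3333.
Competitive Q* = 20, so ΔQ = 6.6667; wedge = 94.6667 − 81.3333 = 13.3334.
The triangle = ½ × 6.6667 × 13.3334 = 44.44.

44.44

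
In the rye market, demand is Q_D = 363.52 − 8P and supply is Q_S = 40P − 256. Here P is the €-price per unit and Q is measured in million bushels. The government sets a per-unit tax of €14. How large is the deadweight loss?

In inverse form: demand P = 45.44 − 0.125Q, supply P = 6.4 + 0.025Q.
Competitive equilibrium: 45.44 − 0.125Q = 6.4 + 0.025Q → Q* = 260.2667, P* = 12.9067.
With the tax, the buyer price exceeds the seller price by 14: (45.44 − 0.125Q) − (6.4 + 0.025Q) = 14 → Q' = 166.9333.
ΔQ = 260.2667 − 166.9333 = 93.3334; the wedge equals the tax, 14.
Welfare loss = ½ × 93.3334 × 14 = €653.33 million.

€653.33 million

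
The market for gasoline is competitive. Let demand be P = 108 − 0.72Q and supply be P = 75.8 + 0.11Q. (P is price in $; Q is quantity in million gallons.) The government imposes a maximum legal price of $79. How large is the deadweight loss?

$39.08 million

Competitive equilibrium: 108 − 0.72Q = 75.8 + 0.11Q → Q* = 38.7952, P* = 80.0675.
At the ceiling P = 79, quantity supplied = (79 − 75.8)/0.11 = 29.0909.
Willingness to pay at Q' = 29.0909: 108 − 0.72·29.0909 = 87.0546.
ΔQ = 38.7952 − 29.0909 = 9.7043; wedge = 87.0546 − 79 = 8.0546.
Deadweight loss = ½ × 9.7043 × 8.0546 = $39.08 million.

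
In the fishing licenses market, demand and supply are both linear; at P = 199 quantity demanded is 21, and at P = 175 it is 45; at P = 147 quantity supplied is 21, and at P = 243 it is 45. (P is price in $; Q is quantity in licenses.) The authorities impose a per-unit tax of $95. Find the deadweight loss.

$902.50

Demand slope = (175 − 199)/(45 − 21) = −1, so P = 220 − Q.
Supply slope = (243 − 147)/(45 − 21) = 4, so P = 63 + 4Q.
Competitive equilibrium: 220 − Q = 63 + 4Q → Q* = 31.4, P* = 188.6.
With the tax, the buyer price exceeds the seller price by 95: (220 − Q) − (63 + 4Q) = 95 → Q' = 12.4.
ΔQ = 31.4 − 12.4 = 19; the wedge equals the tax, 95.
The triangle = ½ × 19 × 95 = $902.50.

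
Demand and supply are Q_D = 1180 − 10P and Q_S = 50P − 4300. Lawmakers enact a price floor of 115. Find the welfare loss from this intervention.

3360.67

In inverse form: demand P = 118 − 0.1Q, supply P = 86 + 0.02Q.
Competitive equilibrium: 118 − 0.1Q = 86 + 0.02Q → Q* = 266.6667, P* = 91.3333.
At the floor P = 115, quantity demanded = (118 − 115)/0.1 = 30.
Sellers' marginal cost at Q' = 30: 86 + 0.02·30 = 86.6.
ΔQ = 266.6667 − 30 = 236.6667; wedge = 115 − 86.6 = 28.4.
DWL = ½ × 236.6667 × 28.4 = 3360.67.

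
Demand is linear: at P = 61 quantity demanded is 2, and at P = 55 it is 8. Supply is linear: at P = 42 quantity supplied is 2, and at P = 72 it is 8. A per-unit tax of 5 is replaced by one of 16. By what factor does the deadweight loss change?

Demand slope = (55 − 61)/(8 − 2) = −1, so P = 63 − Q.
Supply slope = (72 − 42)/(8 − 2) = 5, so P = 32 + 5Q.
Competitive equilibrium: 63 − Q = 32 + 5Q → Q* = 5.1667, P* = 57.8333.
For a per-unit tax t: ΔQ = t/6, so DWL = ½·t·(t/6) = t²/12.
At t = 5: DWL = 2.083. At t = 16: DWL = 21.333.
Ratio = (16/5)² = 10.24.

10.24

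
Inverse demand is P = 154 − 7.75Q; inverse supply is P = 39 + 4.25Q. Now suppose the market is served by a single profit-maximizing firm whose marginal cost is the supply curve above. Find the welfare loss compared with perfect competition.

84.85

Competitive equilibrium: 154 − 7.75Q = 39 + 4.25Q → Q* = 9.5833, P* = 79.7292.
Marginal revenue: MR = 154 − 15.5Q. Set MR = MC: 154 − 15.5Q = 39 + 4.25Q → Q_m = 5.8228.
Price P_m = 154 − 7.75·5.8228 = 108.8733; MC(Q_m) = 39 + 4.25·5.8228 = 63.7469.
Competitive Q* = 9.5833, so ΔQ = 3.7605; wedge = 108.8733 − 63.7469 = 45.1264.
Deadweight loss = ½ × 3.7605 × 45.1264 = 84.85.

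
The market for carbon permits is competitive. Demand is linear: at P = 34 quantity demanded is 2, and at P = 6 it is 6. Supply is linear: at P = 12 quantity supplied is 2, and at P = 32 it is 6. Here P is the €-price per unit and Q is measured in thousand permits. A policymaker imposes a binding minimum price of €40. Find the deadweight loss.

€43.43 thousand

Demand slope = (6 − 34)/(6 − 2) = −7, so P = 48 − 7Q.
Supply slope = (32 − 12)/(6 − 2) = 5, so P = 2 + 5Q.
Competitive equilibrium: 48 − 7Q = 2 + 5Q → Q* = 3.8333, P* = 21.1667.
At the floor P = 40, quantity demanded = (48 − 40)/7 = 1.1429.
Sellers' marginal cost at Q' = 1.1429: 2 + 5·1.1429 = 7.7145.
ΔQ = 3.8333 − 1.1429 = 2.6904; wedge = 40 − 7.7145 = 32.2855.
The triangle = ½ × 2.6904 × 32.2855 = €43.43 thousand.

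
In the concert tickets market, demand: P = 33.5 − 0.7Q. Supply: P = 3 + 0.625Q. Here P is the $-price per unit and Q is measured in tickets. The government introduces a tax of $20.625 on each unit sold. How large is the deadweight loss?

$160.52

Competitive equilibrium: 33.5 − 0.7Q = 3 + 0.625Q → Q* = 23.01887, P* = 17.38679.
With the tax, the buyer price exceeds the seller price by 20.625: (33.5 − 0.7Q) − (3 + 0.625Q) = 20.625 → Q' = 7.45283.
ΔQ = 23.01887 − 7.45283 = 15.56604; the wedge equals the tax, 20.625.
DWL = ½ × 15.56604 × 20.625 = $160.52.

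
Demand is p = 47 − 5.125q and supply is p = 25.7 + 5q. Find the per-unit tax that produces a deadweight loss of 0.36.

Competitive equilibrium: 47 − 5.125q = 25.7 + 5q → q* = 2.1037, p* = 36.2185.
A tax t gives Δq = t/10.125 and wedge t, so DWL = t²/20.25.
t²/20.25 = 0.36 → t² = 7.29 → t = 2.7.

2.7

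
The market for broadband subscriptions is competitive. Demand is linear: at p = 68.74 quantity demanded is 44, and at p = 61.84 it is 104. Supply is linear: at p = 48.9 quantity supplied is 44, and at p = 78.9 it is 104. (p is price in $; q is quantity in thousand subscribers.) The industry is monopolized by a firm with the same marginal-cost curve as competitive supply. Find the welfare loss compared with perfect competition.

Demand slope = (61.84 − 68.74)/(104 − 44) = −0.115, so p = 73.8 − 0.115q.
Supply slope = (78.9 − 48.9)/(104 − 44) = 0.5, so p = 26.9 + 0.5q.
Competitive equilibrium: 73.8 − 0.115q = 26.9 + 0.5q → q* = 76.2602, p* = 65.0301.
Marginal revenue: MR = 73.8 − 0.23q. Set MR = MC: 73.8 − 0.23q = 26.9 + 0.5q → q_m = 64.2466.
Price p_m = 73.8 − 0.115·64.2466 = 66.4116; MC(q_m) = 26.9 + 0.5·64.2466 = 59.0233.
Competitive q* = 76.2602, so Δq = 12.0136; wedge = 66.4116 − 59.0233 = 7.3883.
Deadweight loss = ½ × 12.0136 × 7.3883 = $44.38 thousand.

$44.38 thousand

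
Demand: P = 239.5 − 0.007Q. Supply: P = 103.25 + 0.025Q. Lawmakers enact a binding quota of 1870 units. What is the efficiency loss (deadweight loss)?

91226.38

Competitive equilibrium: 239.5 − 0.007Q = 103.25 + 0.025Q → Q* = 4257.8125, P* = 209.6953.
At Q = 1870: demand price = 239.5 − 0.007·1870 = 226.41; supply price = 103.25 + 0.025·1870 = 150.
ΔQ = 4257.8125 − 1870 = 2387.8125; wedge = 226.41 − 150 = 76.41.
Deadweight loss = ½ × 2387.8125 × 76.41 = 91226.38.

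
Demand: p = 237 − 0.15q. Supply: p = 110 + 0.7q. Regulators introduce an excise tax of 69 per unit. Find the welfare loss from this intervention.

2800.59

Competitive equilibrium: 237 − 0.15q = 110 + 0.7q → q* = 149.4118, p* = 214.5882.
With the tax, the buyer price exceeds the seller price by 69: (237 − 0.15q) − (110 + 0.7q) = 69 → q' = 68.2353.
Δq = 149.4118 − 68.2353 = 81.1765; the wedge equals the tax, 69.
The triangle = ½ × 81.1765 × 69 = 2800.59.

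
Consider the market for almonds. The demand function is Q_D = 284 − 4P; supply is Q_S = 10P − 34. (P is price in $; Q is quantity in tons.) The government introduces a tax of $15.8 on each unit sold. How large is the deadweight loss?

$356.63

In inverse form: demand P = 71 − 0.25Q, supply P = 3.4 + 0.1Q.
Competitive equilibrium: 71 − 0.25Q = 3.4 + 0.1Q → Q* = 193.1429, P* = 22.7143.
With the tax, the buyer price exceeds the seller price by 15.8: (71 − 0.25Q) − (3.4 + 0.1Q) = 15.8 → Q' = 148.
ΔQ = 193.1429 − 148 = 45.1429; the wedge equals the tax, 15.8.
Welfare loss = ½ × 45.1429 × 15.8 = $356.63.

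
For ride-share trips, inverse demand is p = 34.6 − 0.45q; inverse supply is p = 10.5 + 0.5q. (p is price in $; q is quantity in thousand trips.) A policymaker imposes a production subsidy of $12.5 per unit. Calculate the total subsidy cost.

Competitive equilibrium: 34.6 − 0.45q = 10.5 + 0.5q → q* = 25.3684, p* = 23.1842.
The subsidy lowers effective supply by 12.5: p = 0.5q − 2.
New quantity: 34.6 − 0.45q = 0.5q − 2 → q' = 38.5263.
Total subsidy cost = 12.5 × 38.5263 = $481.58 thousand.

$481.58 thousand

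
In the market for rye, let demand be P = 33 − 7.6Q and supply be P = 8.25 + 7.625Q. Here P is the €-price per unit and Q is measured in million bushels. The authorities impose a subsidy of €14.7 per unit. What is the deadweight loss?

Competitive equilibrium: 33 − 7.6Q = 8.25 + 7.625Q → Q* = 1.6256, P* = 20.6453.
The subsidy lowers effective supply by 14.7: P = 7.625Q − 6.45.
New quantity: 33 − 7.6Q = 7.625Q − 6.45 → Q' = 2.5911.
Overproduction ΔQ = 2.5911 − 1.6256 = 0.9655; wedge = subsidy = 14.7.
Welfare loss = ½ × 0.9655 × 14.7 = €7.10 million.

€7.10 million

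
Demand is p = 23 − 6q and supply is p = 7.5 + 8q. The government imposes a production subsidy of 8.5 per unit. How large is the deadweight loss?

Competitive equilibrium: 23 − 6q = 7.5 + 8q → q* = 1.1071, p* = 16.3571.
The subsidy lowers effective supply by 8.5: p = 8q − 1.
New quantity: 23 − 6q = 8q − 1 → q' = 1.7143.
Overproduction Δq = 1.7143 − 1.1071 = 0.6072; wedge = subsidy = 8.5.
Deadweight loss = ½ × 0.6072 × 8.5 = 2.58.

2.58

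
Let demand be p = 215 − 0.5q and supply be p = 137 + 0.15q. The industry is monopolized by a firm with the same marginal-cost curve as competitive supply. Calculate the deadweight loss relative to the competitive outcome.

884.69

Competitive equilibrium: 215 − 0.5q = 137 + 0.15q → q* = 120, p* = 155.
Marginal revenue: MR = 215 − q. Set MR = MC: 215 − q = 137 + 0.15q → q_m = 67.8261.
Price p_m = 215 − 0.5·67.8261 = 181.087; MC(q_m) = 137 + 0.15·67.8261 = 147.1739.
Competitive q* = 120, so Δq = 52.1739; wedge = 181.087 − 147.1739 = 33.9131.
Welfare loss = ½ × 52.1739 × 33.9131 = 884.69.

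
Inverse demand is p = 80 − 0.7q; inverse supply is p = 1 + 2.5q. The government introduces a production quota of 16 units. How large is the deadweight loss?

120.76

Competitive equilibrium: 80 − 0.7q = 1 + 2.5q → q* = 24.6875, p* = 62.7188.
At q = 16: demand price = 80 − 0.7·16 = 68.8; supply price = 1 + 2.5·16 = 41.
Δq = 24.6875 − 16 = 8.6875; wedge = 68.8 − 41 = 27.8.
Welfare loss = ½ × 8.6875 × 27.8 = 120.76.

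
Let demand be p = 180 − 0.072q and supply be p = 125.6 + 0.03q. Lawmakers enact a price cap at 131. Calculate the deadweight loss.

6367.07

Competitive equilibrium: 180 − 0.072q = 125.6 + 0.03q → q* = 533.3333, p* = 141.6.
At the ceiling p = 131, quantity supplied = (131 − 125.6)/0.03 = 180.
Willingness to pay at q' = 180: 180 − 0.072·180 = 167.04.
Δq = 533.3333 − 180 = 353.3333; wedge = 167.04 − 131 = 36.04.
Deadweight loss = ½ × 353.3333 × 36.04 = 6367.07.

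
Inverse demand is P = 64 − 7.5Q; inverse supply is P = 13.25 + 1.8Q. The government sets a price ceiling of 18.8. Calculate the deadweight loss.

Competitive equilibrium: 64 − 7.5Q = 13.25 + 1.8Q → Q* = 5.457, P* = 23.0726.
At the ceiling P = 18.8, quantity supplied = (18.8 − 13.25)/1.8 = 3.0833.
Willingness to pay at Q' = 3.0833: 64 − 7.5·3.0833 = 40.8753.
ΔQ = 5.457 − 3.0833 = 2.3737; wedge = 40.8753 − 18.8 = 22.0753.
DWL = ½ × 2.3737 × 22.0753 = 26.20.

26.20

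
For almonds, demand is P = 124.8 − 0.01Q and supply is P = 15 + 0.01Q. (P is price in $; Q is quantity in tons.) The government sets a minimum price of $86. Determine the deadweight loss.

Competitive equilibrium: 124.8 − 0.01Q = 15 + 0.01Q → Q* = 5490, P* = 69.9.
At the floor P = 86, quantity demanded = (124.8 − 86)/0.01 = 3880.
Sellers' marginal cost at Q' = 3880: 15 + 0.01·3880 = 53.8.
ΔQ = 5490 − 3880 = 1610; wedge = 86 − 53.8 = 32.2.
The triangle = ½ × 1610 × 32.2 = $25921.

$25921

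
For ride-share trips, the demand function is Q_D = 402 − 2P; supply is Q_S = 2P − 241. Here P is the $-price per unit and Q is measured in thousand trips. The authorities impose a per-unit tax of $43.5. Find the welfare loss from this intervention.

$946.125 thousand

In inverse form: demand P = 201 − 0.5Q, supply P = 120.5 + 0.5Q.
Competitive equilibrium: 201 − 0.5Q = 120.5 + 0.5Q → Q* = 80.5, P* = 160.75.
With the tax, the buyer price exceeds the seller price by 43.5: (201 − 0.5Q) − (120.5 + 0.5Q) = 43.5 → Q' = 37.
ΔQ = 80.5 − 37 = 43.5; the wedge equals the tax, 43.5.
Deadweight loss = ½ × 43.5 × 43.5 = $946.125 thousand.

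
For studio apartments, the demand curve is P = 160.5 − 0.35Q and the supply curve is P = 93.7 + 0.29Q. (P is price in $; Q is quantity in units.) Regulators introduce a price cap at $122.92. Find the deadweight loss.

Competitive equilibrium: 160.5 − 0.35Q = 93.7 + 0.29Q → Q* = 104.375, P* = 123.9688.
At the ceiling P = 122.92, quantity supplied = (122.92 − 93.7)/0.29 = 100.7586.
Willingness to pay at Q' = 100.7586: 160.5 − 0.35·100.7586 = 125.2345.
ΔQ = 104.375 − 100.7586 = 3.6164; wedge = 125.2345 − 122.92 = 2.3145.
Welfare loss = ½ × 3.6164 × 2.3145 = $4.19.

$4.19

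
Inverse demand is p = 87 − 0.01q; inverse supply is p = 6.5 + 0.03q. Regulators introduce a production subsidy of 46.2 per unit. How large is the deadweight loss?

26680.50

Competitive equilibrium: 87 − 0.01q = 6.5 + 0.03q → q* = 2012.5, p* = 66.875.
The subsidy lowers effective supply by 46.2: p = 0.03q − 39.7.
New quantity: 87 − 0.01q = 0.03q − 39.7 → q' = 3167.5.
Overproduction Δq = 3167.5 − 2012.5 = 1155; wedge = subsidy = 46.2.
Deadweight loss = ½ × 1155 × 46.2 = 26680.50.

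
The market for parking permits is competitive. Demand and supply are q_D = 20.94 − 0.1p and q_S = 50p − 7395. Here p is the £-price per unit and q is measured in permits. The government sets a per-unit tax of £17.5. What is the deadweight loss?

In inverse form: demand p = 209.4 − 10q, supply p = 147.9 + 0.02q.
Competitive equilibrium: 209.4 − 10q = 147.9 + 0.02q → q* = 6.1377, p* = 148.0228.
With the tax, the buyer price exceeds the seller price by 17.5: (209.4 − 10q) − (147.9 + 0.02q) = 17.5 → q' = 4.3912.
Δq = 6.1377 − 4.3912 = 1.7465; the wedge equals the tax, 17.5.
Deadweight loss = ½ × 1.7465 × 17.5 = £15.28.

£15.28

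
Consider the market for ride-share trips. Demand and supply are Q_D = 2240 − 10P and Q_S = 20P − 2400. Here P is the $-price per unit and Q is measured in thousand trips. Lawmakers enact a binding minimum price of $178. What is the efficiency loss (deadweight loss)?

In inverse form: demand P = 224 − 0.1Q, supply P = 120 + 0.05Q.
Competitive equilibrium: 224 − 0.1Q = 120 + 0.05Q → Q* = 693.3333, P* = 154.6667.
At the floor P = 178, quantity demanded = (224 − 178)/0.1 = 460.
Sellers' marginal cost at Q' = 460: 120 + 0.05·460 = 143.
ΔQ = 693.3333 − 460 = 233.3333; wedge = 178 − 143 = 35.
Welfare loss = ½ × 233.3333 × 35 = $4083.33 thousand.

$4083.33 thousand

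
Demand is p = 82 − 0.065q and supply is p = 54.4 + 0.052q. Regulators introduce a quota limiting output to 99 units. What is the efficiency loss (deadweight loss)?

Competitive equilibrium: 82 − 0.065q = 54.4 + 0.052q → q* = 235.8974, p* = 66.6667.
At q = 99: demand price = 82 − 0.065·99 = 75.565; supply price = 54.4 + 0.052·99 = 59.548.
Δq = 235.8974 − 99 = 136.8974; wedge = 75.565 − 59.548 = 16.017.
The triangle = ½ × 136.8974 × 16.017 = 1096.34.

1096.34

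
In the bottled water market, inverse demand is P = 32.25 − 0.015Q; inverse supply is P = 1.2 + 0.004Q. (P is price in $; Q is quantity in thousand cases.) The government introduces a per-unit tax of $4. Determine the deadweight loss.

$421.05 thousand

Competitive equilibrium: 32.25 − 0.015Q = 1.2 + 0.004Q → Q* = 1634.2105, P* = 7.7368.
With the tax, the buyer price exceeds the seller price by 4: (32.25 − 0.015Q) − (1.2 + 0.004Q) = 4 → Q' = 1423.6842.
ΔQ = 1634.2105 − 1423.6842 = 210.5263; the wedge equals the tax, 4.
Deadweight loss = ½ × 210.5263 × 4 = $421.05 thousand.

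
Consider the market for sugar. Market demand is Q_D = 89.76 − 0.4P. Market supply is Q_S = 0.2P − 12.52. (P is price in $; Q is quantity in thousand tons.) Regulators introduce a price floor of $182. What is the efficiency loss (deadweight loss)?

In inverse form: demand P = 224.4 − 2.5Q, supply P = 62.6 + 5Q.
Competitive equilibrium: 224.4 − 2.5Q = 62.6 + 5Q → Q* = 21.5733, P* = 170.4667.
At the floor P = 182, quantity demanded = (224.4 − 182)/2.5 = 16.96.
Sellers' marginal cost at Q' = 16.96: 62.6 + 5·16.96 = 147.4.
ΔQ = 21.5733 − 16.96 = 4.6133; wedge = 182 − 147.4 = 34.6.
The triangle = ½ × 4.6133 × 34.6 = $79.81 thousand.

$79.81 thousand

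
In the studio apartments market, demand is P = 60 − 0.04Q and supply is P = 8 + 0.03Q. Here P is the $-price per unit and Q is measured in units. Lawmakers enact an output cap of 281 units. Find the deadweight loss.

$7465.92

Competitive equilibrium: 60 − 0.04Q = 8 + 0.03Q → Q* = 742.8571, P* = 30.2857.
At Q = 281: demand price = 60 − 0.04·281 = 48.76; supply price = 8 + 0.03·281 = 16.43.
ΔQ = 742.8571 − 281 = 461.8571; wedge = 48.76 − 16.43 = 32.33.
The triangle = ½ × 461.8571 × 32.33 = $7465.92.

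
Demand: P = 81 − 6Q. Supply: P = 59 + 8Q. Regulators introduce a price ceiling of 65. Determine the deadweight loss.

Competitive equilibrium: 81 − 6Q = 59 + 8Q → Q* = 1.5714, P* = 71.5714.
At the ceiling P = 65, quantity supplied = (65 − 59)/8 = 0.75.
Willingness to pay at Q' = 0.75: 81 − 6·0.75 = 76.5.
ΔQ = 1.5714 − 0.75 = 0.8214; wedge = 76.5 − 65 = 11.5.
The triangle = ½ × 0.8214 × 11.5 = 4.72.

4.72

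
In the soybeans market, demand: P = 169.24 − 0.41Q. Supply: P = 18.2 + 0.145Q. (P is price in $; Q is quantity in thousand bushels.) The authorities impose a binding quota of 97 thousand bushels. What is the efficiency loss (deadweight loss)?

Competitive equilibrium: 169.24 − 0.41Q = 18.2 + 0.145Q → Q* = 272.1441, P* = 57.6609.
At Q = 97: demand price = 169.24 − 0.41·97 = 129.47; supply price = 18.2 + 0.145·97 = 32.265.
ΔQ = 272.1441 − 97 = 175.1441; wedge = 129.47 − 32.265 = 97.205.
The triangle = ½ × 175.1441 × 97.205 = $8512.44 thousand.

$8512.44 thousand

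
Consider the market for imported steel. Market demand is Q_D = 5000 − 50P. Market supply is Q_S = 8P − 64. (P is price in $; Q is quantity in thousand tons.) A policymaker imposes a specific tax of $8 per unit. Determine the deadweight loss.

$220.69 thousand

In inverse form: demand P = 100 − 0.02Q, supply P = 8 + 0.125Q.
Competitive equilibrium: 100 − 0.02Q = 8 + 0.125Q → Q* = 634.4828, P* = 87.3103.
With the tax, the buyer price exceeds the seller price by 8: (100 − 0.02Q) − (8 + 0.125Q) = 8 → Q' = 579.3103.
ΔQ = 634.4828 − 579.3103 = 55.1725; the wedge equals the tax, 8.
Deadweight loss = ½ × 55.1725 × 8 = $220.69 thousand.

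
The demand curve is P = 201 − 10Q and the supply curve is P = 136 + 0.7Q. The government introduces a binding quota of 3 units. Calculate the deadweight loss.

50.58

Competitive equilibrium: 201 − 10Q = 136 + 0.7Q → Q* = 6.0748, P* = 140.2523.
At Q = 3: demand price = 201 − 10·3 = 171; supply price = 136 + 0.7·3 = 138.1.
ΔQ = 6.0748 − 3 = 3.0748; wedge = 171 − 138.1 = 32.9.
Deadweight loss = ½ × 3.0748 × 32.9 = 50.58.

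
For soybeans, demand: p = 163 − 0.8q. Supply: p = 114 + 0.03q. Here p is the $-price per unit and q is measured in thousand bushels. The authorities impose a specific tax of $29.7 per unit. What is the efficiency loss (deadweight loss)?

$531.38 thousand

Competitive equilibrium: 163 − 0.8q = 114 + 0.03q → q* = 59.0361, p* = 115.7711.
With the tax, the buyer price exceeds the seller price by 29.7: (163 − 0.8q) − (114 + 0.03q) = 29.7 → q' = 23.253.
Δq = 59.0361 − 23.253 = 35.7831; the wedge equals the tax, 29.7.
The triangle = ½ × 35.7831 × 29.7 = $531.38 thousand.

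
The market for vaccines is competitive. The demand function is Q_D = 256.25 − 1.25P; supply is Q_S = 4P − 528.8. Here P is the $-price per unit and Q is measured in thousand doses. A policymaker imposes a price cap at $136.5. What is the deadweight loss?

In inverse form: demand P = 205 − 0.8Q, supply P = 132.2 + 0.25Q.
Competitive equilibrium: 205 − 0.8Q = 132.2 + 0.25Q → Q* = 69.3333, P* = 149.5333.
At the ceiling P = 136.5, quantity supplied = (136.5 − 132.2)/0.25 = 17.2.
Willingness to pay at Q' = 17.2: 205 − 0.8·17.2 = 191.24.
ΔQ = 69.3333 − 17.2 = 52.1333; wedge = 191.24 − 136.5 = 54.74.
DWL = ½ × 52.1333 × 54.74 = $1426.89 thousand.

$1426.89 thousand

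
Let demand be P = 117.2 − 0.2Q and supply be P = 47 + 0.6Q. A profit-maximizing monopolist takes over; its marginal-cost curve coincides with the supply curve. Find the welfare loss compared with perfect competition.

123.201

Competitive equilibrium: 117.2 − 0.2Q = 47 + 0.6Q → Q* = 87.75, P* = 99.65.
Marginal revenue: MR = 117.2 − 0.4Q. Set MR = MC: 117.2 − 0.4Q = 47 + 0.6Q → Q_m = 70.2.
Price P_m = 117.2 − 0.2·70.2 = 103.16; MC(Q_m) = 47 + 0.6·70.2 = 89.12.
Competitive Q* = 87.75, so ΔQ = 17.55; wedge = 103.16 − 89.12 = 14.04.
DWL = ½ × 17.55 × 14.04 = 123.201.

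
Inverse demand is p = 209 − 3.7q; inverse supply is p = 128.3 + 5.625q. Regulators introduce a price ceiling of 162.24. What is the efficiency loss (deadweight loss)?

Competitive equilibrium: 209 − 3.7q = 128.3 + 5.625q → q* = 8.6542, p* = 176.9796.
At the ceiling p = 162.24, quantity supplied = (162.24 − 128.3)/5.625 = 6.0338.
Willingness to pay at q' = 6.0338: 209 − 3.7·6.0338 = 186.6749.
Δq = 8.6542 − 6.0338 = 2.6204; wedge = 186.6749 − 162.24 = 24.4349.
The triangle = ½ × 2.6204 × 24.4349 = 32.01.

32.01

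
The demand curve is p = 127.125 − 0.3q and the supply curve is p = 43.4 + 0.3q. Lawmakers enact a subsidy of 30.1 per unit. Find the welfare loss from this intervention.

755.01

Competitive equilibrium: 127.125 − 0.3q = 43.4 + 0.3q → q* = 139.5417, p* = 85.2625.
The subsidy lowers effective supply by 30.1: p = 13.3 + 0.3q.
New quantity: 127.125 − 0.3q = 13.3 + 0.3q → q' = 189.7083.
Overproduction Δq = 189.7083 − 139.5417 = 50.1666; wedge = subsidy = 30.1.
DWL = ½ × 50.1666 × 30.1 = 755.01.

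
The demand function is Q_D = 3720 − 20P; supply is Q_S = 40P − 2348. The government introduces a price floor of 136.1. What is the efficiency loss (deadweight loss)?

18340.02

In inverse form: demand P = 186 − 0.05Q, supply P = 58.7 + 0.025Q.
Competitive equilibrium: 186 − 0.05Q = 58.7 + 0.025Q → Q* = 1697.3333, P* = 101.1333.
At the floor P = 136.1, quantity demanded = (186 − 136.1)/0.05 = 998.
Sellers' marginal cost at Q' = 998: 58.7 + 0.025·998 = 83.65.
ΔQ = 1697.3333 − 998 = 699.3333; wedge = 136.1 − 83.65 = 52.45.
Welfare loss = ½ × 699.3333 × 52.45 = 18340.02.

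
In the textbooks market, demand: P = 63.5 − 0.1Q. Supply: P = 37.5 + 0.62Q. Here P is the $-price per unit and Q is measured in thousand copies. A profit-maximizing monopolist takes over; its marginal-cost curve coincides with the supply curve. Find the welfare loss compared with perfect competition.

Competitive equilibrium: 63.5 − 0.1Q = 37.5 + 0.62Q → Q* = 36.1111, P* = 59.8889.
Marginal revenue: MR = 63.5 − 0.2Q. Set MR = MC: 63.5 − 0.2Q = 37.5 + 0.62Q → Q_m = 31.7073.
Price P_m = 63.5 − 0.1·31.7073 = 60.3293; MC(Q_m) = 37.5 + 0.62·31.7073 = 57.1585.
Competitive Q* = 36.1111, so ΔQ = 4.4038; wedge = 60.3293 − 57.1585 = 3.1708.
Welfare loss = ½ × 4.4038 × 3.1708 = $6.98 thousand.

$6.98 thousand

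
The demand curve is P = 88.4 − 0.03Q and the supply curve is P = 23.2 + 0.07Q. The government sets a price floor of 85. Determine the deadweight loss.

Competitive equilibrium: 88.4 − 0.03Q = 23.2 + 0.07Q → Q* = 652, P* = 68.84.
At the floor P = 85, quantity demanded = (88.4 − 85)/0.03 = 113.33333.
Sellers' marginal cost at Q' = 113.33333: 23.2 + 0.07·113.33333 = 31.13333.
ΔQ = 652 − 113.33333 = 538.66667; wedge = 85 − 31.13333 = 53.86667.
Deadweight loss = ½ × 538.66667 × 53.86667 = 14508.09.

14508.09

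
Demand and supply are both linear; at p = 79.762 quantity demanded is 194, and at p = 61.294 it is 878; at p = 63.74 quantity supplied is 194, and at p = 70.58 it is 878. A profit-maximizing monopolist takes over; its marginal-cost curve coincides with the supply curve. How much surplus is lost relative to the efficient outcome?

Demand slope = (61.294 − 79.762)/(878 − 194) = −0.027, so p = 85 − 0.027q.
Supply slope = (70.58 − 63.74)/(878 − 194) = 0.01, so p = 61.8 + 0.01q.
Competitive equilibrium: 85 − 0.027q = 61.8 + 0.01q → q* = 627.027, p* = 68.0703.
Marginal revenue: MR = 85 − 0.054q. Set MR = MC: 85 − 0.054q = 61.8 + 0.01q → q_m = 362.5.
Price p_m = 85 − 0.027·362.5 = 75.2125; MC(q_m) = 61.8 + 0.01·362.5 = 65.425.
Competitive q* = 627.027, so Δq = 264.527; wedge = 75.2125 − 65.425 = 9.7875.
The triangle = ½ × 264.527 × 9.7875 = 1294.53.

1294.53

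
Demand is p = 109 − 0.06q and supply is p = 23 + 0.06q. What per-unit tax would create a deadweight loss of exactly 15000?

60

Competitive equilibrium: 109 − 0.06q = 23 + 0.06q → q* = 716.6667, p* = 66.
A tax t gives Δq = t/0.12 and wedge t, so DWL = t²/0.24.
t²/0.24 = 15000 → t² = 3600 → t = 60.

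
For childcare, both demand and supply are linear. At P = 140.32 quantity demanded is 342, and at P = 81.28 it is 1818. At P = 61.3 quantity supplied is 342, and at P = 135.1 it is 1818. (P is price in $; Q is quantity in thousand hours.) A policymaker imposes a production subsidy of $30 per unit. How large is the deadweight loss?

$5000 thousand

Demand slope = (81.28 − 140.32)/(1818 − 342) = −0.04, so P = 154 − 0.04Q.
Supply slope = (135.1 − 61.3)/(1818 − 342) = 0.05, so P = 44.2 + 0.05Q.
Competitive equilibrium: 154 − 0.04Q = 44.2 + 0.05Q → Q* = 1220, P* = 105.2.
The subsidy lowers effective supply by 30: P = 14.2 + 0.05Q.
New quantity: 154 − 0.04Q = 14.2 + 0.05Q → Q' = 1553.3333.
Overproduction ΔQ = 1553.3333 − 1220 = 333.3333; wedge = subsidy = 30.
The triangle = ½ × 333.3333 × 30 = $5000 thousand.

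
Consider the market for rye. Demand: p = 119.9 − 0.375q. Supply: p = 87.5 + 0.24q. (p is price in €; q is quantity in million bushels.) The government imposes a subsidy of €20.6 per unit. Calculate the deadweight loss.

Competitive equilibrium: 119.9 − 0.375q = 87.5 + 0.24q → q* = 52.6829, p* = 100.1439.
The subsidy lowers effective supply by 20.6: p = 66.9 + 0.24q.
New quantity: 119.9 − 0.375q = 66.9 + 0.24q → q' = 86.1789.
Overproduction Δq = 86.1789 − 52.6829 = 33.496; wedge = subsidy = 20.6.
Deadweight loss = ½ × 33.496 × 20.6 = €345.01 million.

€345.01 million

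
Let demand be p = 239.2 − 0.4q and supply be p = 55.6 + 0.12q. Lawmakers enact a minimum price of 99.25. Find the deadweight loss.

2.67

Competitive equilibrium: 239.2 − 0.4q = 55.6 + 0.12q → q* = 353.0769, p* = 97.9692.
At the floor p = 99.25, quantity demanded = (239.2 − 99.25)/0.4 = 349.875.
Sellers' marginal cost at q' = 349.875: 55.6 + 0.12·349.875 = 97.585.
Δq = 353.0769 − 349.875 = 3.2019; wedge = 99.25 − 97.585 = 1.665.
DWL = ½ × 3.2019 × 1.665 = 2.67.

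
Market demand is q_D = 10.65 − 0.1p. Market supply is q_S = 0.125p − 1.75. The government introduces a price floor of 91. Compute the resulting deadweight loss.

115.92

In inverse form: demand p = 106.5 − 10q, supply p = 14 + 8q.
Competitive equilibrium: 106.5 − 10q = 14 + 8q → q* = 5.1389, p* = 55.1111.
At the floor p = 91, quantity demanded = (106.5 − 91)/10 = 1.55.
Sellers' marginal cost at q' = 1.55: 14 + 8·1.55 = 26.4.
Δq = 5.1389 − 1.55 = 3.5889; wedge = 91 − 26.4 = 64.6.
DWL = ½ × 3.5889 × 64.6 = 115.92.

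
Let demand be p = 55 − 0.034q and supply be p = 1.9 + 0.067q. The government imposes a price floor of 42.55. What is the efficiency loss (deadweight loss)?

Competitive equilibrium: 55 − 0.034q = 1.9 + 0.067q → q* = 525.7426, p* = 37.1248.
At the floor p = 42.55, quantity demanded = (55 − 42.55)/0.034 = 366.1765.
Sellers' marginal cost at q' = 366.1765: 1.9 + 0.067·366.1765 = 26.4338.
Δq = 525.7426 − 366.1765 = 159.5661; wedge = 42.55 − 26.4338 = 16.1162.
Welfare loss = ½ × 159.5661 × 16.1162 = 1285.80.

1285.80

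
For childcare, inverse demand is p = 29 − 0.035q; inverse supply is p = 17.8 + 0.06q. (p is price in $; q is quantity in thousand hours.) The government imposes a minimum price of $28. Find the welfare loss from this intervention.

$378.99 thousand

Competitive equilibrium: 29 − 0.035q = 17.8 + 0.06q → q* = 117.8947, p* = 24.8737.
At the floor p = 28, quantity demanded = (29 − 28)/0.035 = 28.5714.
Sellers' marginal cost at q' = 28.5714: 17.8 + 0.06·28.5714 = 19.5143.
Δq = 117.8947 − 28.5714 = 89.3233; wedge = 28 − 19.5143 = 8.4857.
The triangle = ½ × 89.3233 × 8.4857 = $378.99 thousand.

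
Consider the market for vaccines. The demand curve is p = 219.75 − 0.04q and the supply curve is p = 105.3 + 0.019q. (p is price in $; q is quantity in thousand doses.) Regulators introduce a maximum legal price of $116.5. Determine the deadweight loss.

Competitive equilibrium: 219.75 − 0.04q = 105.3 + 0.019q → q* = 1939.83051, p* = 142.15678.
At the ceiling p = 116.5, quantity supplied = (116.5 − 105.3)/0.019 = 589.47368.
Willingness to pay at q' = 589.47368: 219.75 − 0.04·589.47368 = 196.17105.
Δq = 1939.83051 − 589.47368 = 1350.35683; wedge = 196.17105 − 116.5 = 79.67105.
Welfare loss = ½ × 1350.35683 × 79.67105 = $53792.17 thousand.

$53792.17 thousand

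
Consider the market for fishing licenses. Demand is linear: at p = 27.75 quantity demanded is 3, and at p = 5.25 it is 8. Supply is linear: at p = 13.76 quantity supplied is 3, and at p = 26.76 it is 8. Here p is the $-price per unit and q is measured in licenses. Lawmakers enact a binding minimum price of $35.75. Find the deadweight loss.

Demand slope = (5.25 − 27.75)/(8 − 3) = −4.5, so p = 41.25 − 4.5q.
Supply slope = (26.76 − 13.76)/(8 − 3) = 2.6, so p = 5.96 + 2.6q.
Competitive equilibrium: 41.25 − 4.5q = 5.96 + 2.6q → q* = 4.9704, p* = 18.8831.
At the floor p = 35.75, quantity demanded = (41.25 − 35.75)/4.5 = 1.2222.
Sellers' marginal cost at q' = 1.2222: 5.96 + 2.6·1.2222 = 9.1377.
Δq = 4.9704 − 1.2222 = 3.7482; wedge = 35.75 − 9.1377 = 26.6123.
The triangle = ½ × 3.7482 × 26.6123 = $49.87.

$49.87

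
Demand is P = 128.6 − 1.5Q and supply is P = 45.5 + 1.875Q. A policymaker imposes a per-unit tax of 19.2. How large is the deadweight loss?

Competitive equilibrium: 128.6 − 1.5Q = 45.5 + 1.875Q → Q* = 24.6222, P* = 91.6667.
With the tax, the buyer price exceeds the seller price by 19.2: (128.6 − 1.5Q) − (45.5 + 1.875Q) = 19.2 → Q' = 18.9333.
ΔQ = 24.6222 − 18.9333 = 5.6889; the wedge equals the tax, 19.2.
DWL = ½ × 5.6889 × 19.2 = 54.61.

54.61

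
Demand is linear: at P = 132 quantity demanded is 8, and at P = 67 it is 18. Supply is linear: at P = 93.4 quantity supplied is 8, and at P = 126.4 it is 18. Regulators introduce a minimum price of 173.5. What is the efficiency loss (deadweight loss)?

522.20

Demand slope = (67 − 132)/(18 − 8) = −6.5, so P = 184 − 6.5Q.
Supply slope = (126.4 − 93.4)/(18 − 8) = 3.3, so P = 67 + 3.3Q.
Competitive equilibrium: 184 − 6.5Q = 67 + 3.3Q → Q* = 11.938776, P* = 106.397959.
At the floor P = 173.5, quantity demanded = (184 − 173.5)/6.5 = 1.615385.
Sellers' marginal cost at Q' = 1.615385: 67 + 3.3·1.615385 = 72.330771.
ΔQ = 11.938776 − 1.615385 = 10.323391; wedge = 173.5 − 72.330771 = 101.169229.
The triangle = ½ × 10.323391 × 101.169229 = 522.20.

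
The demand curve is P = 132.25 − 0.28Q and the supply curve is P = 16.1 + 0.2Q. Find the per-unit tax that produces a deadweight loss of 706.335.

26.04

Competitive equilibrium: 132.25 − 0.28Q = 16.1 + 0.2Q → Q* = 241.9792, P* = 64.4958.
A tax t gives ΔQ = t/0.48 and wedge t, so DWL = t²/0.96.
t²/0.96 = 706.335 → t² = 678.0816 → t = 26.04.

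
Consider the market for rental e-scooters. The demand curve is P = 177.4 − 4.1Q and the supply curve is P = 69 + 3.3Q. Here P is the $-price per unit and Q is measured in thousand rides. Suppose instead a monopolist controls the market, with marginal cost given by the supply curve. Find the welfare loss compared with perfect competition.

Competitive equilibrium: 177.4 − 4.1Q = 69 + 3.3Q → Q* = 14.6486, P* = 117.3405.
Marginal revenue: MR = 177.4 − 8.2Q. Set MR = MC: 177.4 − 8.2Q = 69 + 3.3Q → Q_m = 9.4261.
Price P_m = 177.4 − 4.1·9.4261 = 138.753; MC(Q_m) = 69 + 3.3·9.4261 = 100.1061.
Competitive Q* = 14.6486, so ΔQ = 5.2225; wedge = 138.753 − 100.1061 = 38.6469.
Deadweight loss = ½ × 5.2225 × 38.6469 = $100.92 thousand.

$100.92 thousand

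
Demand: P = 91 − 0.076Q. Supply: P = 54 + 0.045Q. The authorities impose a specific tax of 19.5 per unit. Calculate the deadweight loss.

Competitive equilibrium: 91 − 0.076Q = 54 + 0.045Q → Q* = 305.7851, P* = 67.7603.
With the tax, the buyer price exceeds the seller price by 19.5: (91 − 0.076Q) − (54 + 0.045Q) = 19.5 → Q' = 144.6281.
ΔQ = 305.7851 − 144.6281 = 161.157; the wedge equals the tax, 19.5.
Deadweight loss = ½ × 161.157 × 19.5 = 1571.28.

1571.28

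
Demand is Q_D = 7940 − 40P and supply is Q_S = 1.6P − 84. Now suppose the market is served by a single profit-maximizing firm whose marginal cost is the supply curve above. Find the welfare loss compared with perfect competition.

22.49

In inverse form: demand P = 198.5 − 0.025Q, supply P = 52.5 + 0.625Q.
Competitive equilibrium: 198.5 − 0.025Q = 52.5 + 0.625Q → Q* = 224.6154, P* = 192.8846.
Marginal revenue: MR = 198.5 − 0.05Q. Set MR = MC: 198.5 − 0.05Q = 52.5 + 0.625Q → Q_m = 216.2963.
Price P_m = 198.5 − 0.025·216.2963 = 193.0926; MC(Q_m) = 52.5 + 0.625·216.2963 = 187.6852.
Competitive Q* = 224.6154, so ΔQ = 8.3191; wedge = 193.0926 − 187.6852 = 5.4074.
The triangle = ½ × 8.3191 × 5.4074 = 22.49.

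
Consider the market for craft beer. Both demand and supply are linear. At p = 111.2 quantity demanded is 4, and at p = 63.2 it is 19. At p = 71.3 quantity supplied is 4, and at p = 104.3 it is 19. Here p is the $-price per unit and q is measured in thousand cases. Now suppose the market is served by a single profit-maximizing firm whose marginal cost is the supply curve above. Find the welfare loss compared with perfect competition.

$48.49 thousand

Demand slope = (63.2 − 111.2)/(19 − 4) = −3.2, so p = 124 − 3.2q.
Supply slope = (104.3 − 71.3)/(19 − 4) = 2.2, so p = 62.5 + 2.2q.
Competitive equilibrium: 124 − 3.2q = 62.5 + 2.2q → q* = 11.3889, p* = 87.5556.
Marginal revenue: MR = 124 − 6.4q. Set MR = MC: 124 − 6.4q = 62.5 + 2.2q → q_m = 7.1512.
Price p_m = 124 − 3.2·7.1512 = 101.1162; MC(q_m) = 62.5 + 2.2·7.1512 = 78.2326.
Competitive q* = 11.3889, so Δq = 4.2377; wedge = 101.1162 − 78.2326 = 22.8836.
The triangle = ½ × 4.2377 × 22.8836 = $48.49 thousand.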